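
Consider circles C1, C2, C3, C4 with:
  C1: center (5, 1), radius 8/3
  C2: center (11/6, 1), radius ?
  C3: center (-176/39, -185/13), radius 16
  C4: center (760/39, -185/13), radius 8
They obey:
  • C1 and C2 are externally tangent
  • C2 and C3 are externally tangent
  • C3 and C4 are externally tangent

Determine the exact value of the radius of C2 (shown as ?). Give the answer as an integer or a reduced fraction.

1. [ext C1·C2]  r_C2² + (16/3)r_C2 − 35/12 = 0  ⇒  r_C2 = 1/2 (r>0 drops 1)
2. [ext C2·C3]  r_C2² + 32r_C2 − 65/4 = 0  ⇒  r_C2 = 1/2 (r>0 drops 1)

1/2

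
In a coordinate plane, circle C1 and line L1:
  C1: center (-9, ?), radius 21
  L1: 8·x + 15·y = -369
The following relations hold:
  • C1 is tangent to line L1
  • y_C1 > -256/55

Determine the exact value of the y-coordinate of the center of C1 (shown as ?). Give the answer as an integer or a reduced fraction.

4

1. [C1‖L1]  y_C1² + (198/5)y_C1 − 872/5 = 0  ⇒  y_C1 = -218/5 or 4
2. given y_C1 > -256/55: keep 4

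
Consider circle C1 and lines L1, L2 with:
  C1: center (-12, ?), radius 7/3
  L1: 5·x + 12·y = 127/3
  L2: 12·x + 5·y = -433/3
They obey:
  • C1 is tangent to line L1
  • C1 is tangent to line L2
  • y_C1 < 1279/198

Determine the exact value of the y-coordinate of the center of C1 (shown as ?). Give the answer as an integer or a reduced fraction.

1. [C1‖L1]  y_C1² − (307/18)y_C1 + 199/3 = 0  ⇒  y_C1 = 6 or 199/18
2. [C1‖L2]  y_C1² + (2/15)y_C1 − 184/5 = 0  ⇒  y_C1 = -92/15 or 6

6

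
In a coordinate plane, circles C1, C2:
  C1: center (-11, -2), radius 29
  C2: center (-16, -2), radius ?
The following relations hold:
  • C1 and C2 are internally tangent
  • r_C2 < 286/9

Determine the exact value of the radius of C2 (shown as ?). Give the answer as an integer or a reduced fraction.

24

1. [int C1,C2]  r_C2² − 58r_C2 + 816 = 0  ⇒  r_C2 = 24 or 34
2. given r_C2 < 286/9: keep 24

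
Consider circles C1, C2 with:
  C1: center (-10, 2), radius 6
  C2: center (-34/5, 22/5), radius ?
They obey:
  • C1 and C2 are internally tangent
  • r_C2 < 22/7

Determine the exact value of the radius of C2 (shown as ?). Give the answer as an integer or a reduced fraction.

2

1. [int C1,C2]  r_C2² − 12r_C2 + 20 = 0  ⇒  r_C2 = 2 or 10
2. given r_C2 < 22/7: keep 2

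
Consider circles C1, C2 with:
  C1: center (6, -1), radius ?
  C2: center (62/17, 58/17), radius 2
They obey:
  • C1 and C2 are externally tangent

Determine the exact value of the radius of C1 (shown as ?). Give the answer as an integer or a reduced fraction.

1. [ext C1·C2]  r_C1² + 4r_C1 − 21 = 0  ⇒  r_C1 = 3 (r>0 drops 1)

3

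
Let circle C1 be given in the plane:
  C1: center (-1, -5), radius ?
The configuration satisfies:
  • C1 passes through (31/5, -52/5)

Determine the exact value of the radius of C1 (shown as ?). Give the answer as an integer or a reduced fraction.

1. [C1∋P]  r_C1² − 81 = 0  ⇒  r_C1 = 9 (r>0 drops 1)

9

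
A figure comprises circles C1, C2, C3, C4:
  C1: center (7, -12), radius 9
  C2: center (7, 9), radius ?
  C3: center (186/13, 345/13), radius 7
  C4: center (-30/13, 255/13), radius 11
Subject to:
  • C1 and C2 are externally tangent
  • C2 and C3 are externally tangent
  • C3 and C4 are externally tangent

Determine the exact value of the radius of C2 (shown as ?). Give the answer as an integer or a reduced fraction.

12

1. [ext C1·C2]  r_C2² + 18r_C2 − 360 = 0  ⇒  r_C2 = 12 (r>0 drops 1)
2. [ext C2·C3]  r_C2² + 14r_C2 − 312 = 0  ⇒  r_C2 = 12 (r>0 drops 1)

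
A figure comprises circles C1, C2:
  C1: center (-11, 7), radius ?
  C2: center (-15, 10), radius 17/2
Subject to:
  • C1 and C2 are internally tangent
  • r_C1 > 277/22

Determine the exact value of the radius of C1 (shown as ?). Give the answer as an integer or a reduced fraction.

1. [int C1,C2]  r_C1² − 17r_C1 + 189/4 = 0  ⇒  r_C1 = 7/2 or 27/2
2. given r_C1 > 277/22: keep 27/2

27/2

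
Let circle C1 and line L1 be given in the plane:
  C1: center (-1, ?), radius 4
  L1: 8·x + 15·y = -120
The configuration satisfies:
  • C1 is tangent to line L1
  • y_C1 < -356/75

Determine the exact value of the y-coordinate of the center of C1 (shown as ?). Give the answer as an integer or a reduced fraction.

-12

1. [C1‖L1]  y_C1² + (224/15)y_C1 + 176/5 = 0  ⇒  y_C1 = -12 or -44/15
2. given y_C1 < -356/75: keep -12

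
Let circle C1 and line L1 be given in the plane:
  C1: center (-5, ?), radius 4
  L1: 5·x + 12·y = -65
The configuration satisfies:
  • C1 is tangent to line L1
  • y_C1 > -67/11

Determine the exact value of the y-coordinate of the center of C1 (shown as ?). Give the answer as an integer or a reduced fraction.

1. [C1‖L1]  y_C1² + (20/3)y_C1 − 23/3 = 0  ⇒  y_C1 = -23/3 or 1
2. given y_C1 > -67/11: keep 1

1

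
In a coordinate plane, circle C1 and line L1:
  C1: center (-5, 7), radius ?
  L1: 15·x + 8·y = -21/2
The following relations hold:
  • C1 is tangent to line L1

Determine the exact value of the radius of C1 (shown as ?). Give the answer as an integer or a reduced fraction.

1/2

1. [C1‖L1]  r_C1² − 1/4 = 0  ⇒  r_C1 = 1/2 (r>0 drops 1)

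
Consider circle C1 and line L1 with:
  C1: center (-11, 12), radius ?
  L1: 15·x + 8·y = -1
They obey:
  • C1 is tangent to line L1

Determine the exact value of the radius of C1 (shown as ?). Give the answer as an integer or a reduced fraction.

1. [C1‖L1]  r_C1² − 16 = 0  ⇒  r_C1 = 4 (r>0 drops 1)

4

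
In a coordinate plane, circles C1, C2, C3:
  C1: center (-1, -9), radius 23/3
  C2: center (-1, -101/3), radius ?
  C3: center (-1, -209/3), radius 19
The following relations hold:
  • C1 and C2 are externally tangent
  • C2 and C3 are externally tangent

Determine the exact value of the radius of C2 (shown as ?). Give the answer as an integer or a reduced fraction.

1. [ext C1·C2]  r_C2² + (46/3)r_C2 − 1649/3 = 0  ⇒  r_C2 = 17 (r>0 drops 1)
2. [ext C2·C3]  r_C2² + 38r_C2 − 935 = 0  ⇒  r_C2 = 17 (r>0 drops 1)

17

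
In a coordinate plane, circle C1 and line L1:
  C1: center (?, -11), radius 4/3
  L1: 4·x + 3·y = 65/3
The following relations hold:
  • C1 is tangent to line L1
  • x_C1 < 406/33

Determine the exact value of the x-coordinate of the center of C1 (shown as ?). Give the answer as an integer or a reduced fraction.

12

1. [C1‖L1]  x_C1² − (82/3)x_C1 + 184 = 0  ⇒  x_C1 = 12 or 46/3
2. given x_C1 < 406/33: keep 12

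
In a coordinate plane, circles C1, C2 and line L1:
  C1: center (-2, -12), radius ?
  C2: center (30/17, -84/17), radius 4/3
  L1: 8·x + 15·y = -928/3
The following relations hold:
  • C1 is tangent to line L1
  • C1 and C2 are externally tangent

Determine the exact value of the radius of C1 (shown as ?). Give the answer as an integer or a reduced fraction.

1. [C1‖L1]  r_C1² − 400/9 = 0  ⇒  r_C1 = 20/3 (r>0 drops 1)
2. [ext C1·C2]  r_C1² + (8/3)r_C1 − 560/9 = 0  ⇒  r_C1 = 20/3 (r>0 drops 1)

20/3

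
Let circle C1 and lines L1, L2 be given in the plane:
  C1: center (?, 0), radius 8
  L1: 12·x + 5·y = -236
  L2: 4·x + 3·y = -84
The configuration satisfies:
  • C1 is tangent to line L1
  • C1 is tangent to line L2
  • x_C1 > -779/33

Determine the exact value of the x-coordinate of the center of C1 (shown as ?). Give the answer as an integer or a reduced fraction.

-11

1. [C1‖L1]  x_C1² + (118/3)x_C1 + 935/3 = 0  ⇒  x_C1 = -85/3 or -11
2. [C1‖L2]  x_C1² + 42x_C1 + 341 = 0  ⇒  x_C1 = -31 or -11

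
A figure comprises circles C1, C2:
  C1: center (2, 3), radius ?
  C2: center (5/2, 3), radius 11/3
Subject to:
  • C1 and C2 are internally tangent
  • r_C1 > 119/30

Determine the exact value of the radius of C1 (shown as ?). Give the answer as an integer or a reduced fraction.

1. [int C1,C2]  r_C1² − (22/3)r_C1 + 475/36 = 0  ⇒  r_C1 = 19/6 or 25/6
2. given r_C1 > 119/30: keep 25/6

25/6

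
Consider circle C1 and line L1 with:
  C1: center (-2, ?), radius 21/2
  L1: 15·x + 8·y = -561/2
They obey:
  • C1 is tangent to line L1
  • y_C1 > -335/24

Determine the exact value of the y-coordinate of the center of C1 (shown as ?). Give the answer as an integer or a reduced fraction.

-9

1. [C1‖L1]  y_C1² + (501/8)y_C1 + 3861/8 = 0  ⇒  y_C1 = -429/8 or -9
2. given y_C1 > -335/24: keep -9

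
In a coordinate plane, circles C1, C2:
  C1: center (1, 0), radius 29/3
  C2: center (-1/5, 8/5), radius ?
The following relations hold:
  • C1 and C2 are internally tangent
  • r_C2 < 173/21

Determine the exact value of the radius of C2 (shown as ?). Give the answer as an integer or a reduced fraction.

1. [int C1,C2]  r_C2² − (58/3)r_C2 + 805/9 = 0  ⇒  r_C2 = 23/3 or 35/3
2. given r_C2 < 173/21: keep 23/3

23/3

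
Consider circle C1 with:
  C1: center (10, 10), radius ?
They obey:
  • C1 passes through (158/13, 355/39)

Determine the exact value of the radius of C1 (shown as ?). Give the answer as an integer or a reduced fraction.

7/3

1. [C1∋P]  r_C1² − 49/9 = 0  ⇒  r_C1 = 7/3 (r>0 drops 1)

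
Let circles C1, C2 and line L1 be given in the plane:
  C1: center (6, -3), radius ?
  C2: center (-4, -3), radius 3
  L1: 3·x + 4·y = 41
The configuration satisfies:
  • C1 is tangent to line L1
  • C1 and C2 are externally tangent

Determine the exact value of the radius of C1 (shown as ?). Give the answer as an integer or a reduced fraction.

1. [C1‖L1]  r_C1² − 49 = 0  ⇒  r_C1 = 7 (r>0 drops 1)
2. [ext C1·C2]  r_C1² + 6r_C1 − 91 = 0  ⇒  r_C1 = 7 (r>0 drops 1)

7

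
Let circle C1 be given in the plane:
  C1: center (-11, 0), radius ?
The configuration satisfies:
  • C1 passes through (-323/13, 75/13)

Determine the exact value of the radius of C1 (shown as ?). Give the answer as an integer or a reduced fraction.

15

1. [C1∋P]  r_C1² − 225 = 0  ⇒  r_C1 = 15 (r>0 drops 1)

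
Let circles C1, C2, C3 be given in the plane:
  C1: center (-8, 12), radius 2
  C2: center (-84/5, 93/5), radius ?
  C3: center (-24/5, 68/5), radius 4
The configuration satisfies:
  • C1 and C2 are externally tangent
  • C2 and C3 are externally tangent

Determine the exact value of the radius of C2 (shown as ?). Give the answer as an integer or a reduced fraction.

9

1. [ext C1·C2]  r_C2² + 4r_C2 − 117 = 0  ⇒  r_C2 = 9 (r>0 drops 1)
2. [ext C2·C3]  r_C2² + 8r_C2 − 153 = 0  ⇒  r_C2 = 9 (r>0 drops 1)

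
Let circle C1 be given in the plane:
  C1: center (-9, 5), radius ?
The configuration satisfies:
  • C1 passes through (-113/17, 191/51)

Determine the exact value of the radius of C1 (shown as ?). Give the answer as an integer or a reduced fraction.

8/3

1. [C1∋P]  r_C1² − 64/9 = 0  ⇒  r_C1 = 8/3 (r>0 drops 1)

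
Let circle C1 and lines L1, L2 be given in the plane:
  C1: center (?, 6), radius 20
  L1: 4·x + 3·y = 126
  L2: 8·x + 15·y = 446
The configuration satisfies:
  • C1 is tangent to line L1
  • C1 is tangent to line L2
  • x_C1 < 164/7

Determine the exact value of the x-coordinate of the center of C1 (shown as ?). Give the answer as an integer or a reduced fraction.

1. [C1‖L1]  x_C1² − 54x_C1 + 104 = 0  ⇒  x_C1 = 2 or 52
2. [C1‖L2]  x_C1² − 89x_C1 + 174 = 0  ⇒  x_C1 = 2 or 87

2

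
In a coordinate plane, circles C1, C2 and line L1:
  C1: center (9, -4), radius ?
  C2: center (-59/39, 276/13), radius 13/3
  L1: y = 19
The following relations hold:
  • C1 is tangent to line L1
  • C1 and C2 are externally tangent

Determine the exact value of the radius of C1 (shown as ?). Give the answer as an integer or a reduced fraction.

23

1. [C1‖L1]  r_C1² − 529 = 0  ⇒  r_C1 = 23 (r>0 drops 1)
2. [ext C1·C2]  r_C1² + (26/3)r_C1 − 2185/3 = 0  ⇒  r_C1 = 23 (r>0 drops 1)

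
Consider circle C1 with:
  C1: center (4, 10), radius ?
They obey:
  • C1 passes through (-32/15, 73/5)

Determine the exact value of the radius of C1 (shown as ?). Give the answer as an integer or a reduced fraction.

23/3

1. [C1∋P]  r_C1² − 529/9 = 0  ⇒  r_C1 = 23/3 (r>0 drops 1)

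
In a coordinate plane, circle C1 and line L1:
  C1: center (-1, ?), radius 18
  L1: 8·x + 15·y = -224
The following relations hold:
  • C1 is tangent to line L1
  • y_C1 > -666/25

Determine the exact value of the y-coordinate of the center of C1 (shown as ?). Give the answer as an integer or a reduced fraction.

6

1. [C1‖L1]  y_C1² + (144/5)y_C1 − 1044/5 = 0  ⇒  y_C1 = -174/5 or 6
2. given y_C1 > -666/25: keep 6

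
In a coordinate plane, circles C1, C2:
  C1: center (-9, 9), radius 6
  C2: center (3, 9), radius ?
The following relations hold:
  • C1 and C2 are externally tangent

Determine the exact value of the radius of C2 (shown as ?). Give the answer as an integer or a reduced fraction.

6

1. [ext C1·C2]  r_C2² + 12r_C2 − 108 = 0  ⇒  r_C2 = 6 (r>0 drops 1)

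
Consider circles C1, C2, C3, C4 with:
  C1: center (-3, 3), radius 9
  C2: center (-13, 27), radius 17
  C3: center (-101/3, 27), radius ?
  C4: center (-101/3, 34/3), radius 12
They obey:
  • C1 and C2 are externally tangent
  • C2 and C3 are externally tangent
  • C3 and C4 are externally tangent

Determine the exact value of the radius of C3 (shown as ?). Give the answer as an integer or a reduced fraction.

11/3

1. [ext C2·C3]  r_C3² + 34r_C3 − 1243/9 = 0  ⇒  r_C3 = 11/3 (r>0 drops 1)
2. [ext C3·C4]  r_C3² + 24r_C3 − 913/9 = 0  ⇒  r_C3 = 11/3 (r>0 drops 1)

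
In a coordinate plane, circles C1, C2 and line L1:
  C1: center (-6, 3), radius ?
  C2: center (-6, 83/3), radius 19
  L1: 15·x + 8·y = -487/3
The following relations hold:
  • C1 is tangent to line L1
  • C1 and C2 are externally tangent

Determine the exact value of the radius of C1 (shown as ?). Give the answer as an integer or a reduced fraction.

1. [C1‖L1]  r_C1² − 289/9 = 0  ⇒  r_C1 = 17/3 (r>0 drops 1)
2. [ext C1·C2]  r_C1² + 38r_C1 − 2227/9 = 0  ⇒  r_C1 = 17/3 (r>0 drops 1)

17/3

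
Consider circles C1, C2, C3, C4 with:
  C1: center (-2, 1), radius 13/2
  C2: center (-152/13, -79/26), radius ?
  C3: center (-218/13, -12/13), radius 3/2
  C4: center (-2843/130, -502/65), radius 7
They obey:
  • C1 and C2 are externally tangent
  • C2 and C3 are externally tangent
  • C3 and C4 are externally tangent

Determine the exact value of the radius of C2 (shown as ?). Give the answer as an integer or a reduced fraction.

1. [ext C1·C2]  r_C2² + 13r_C2 − 68 = 0  ⇒  r_C2 = 4 (r>0 drops 1)
2. [ext C2·C3]  r_C2² + 3r_C2 − 28 = 0  ⇒  r_C2 = 4 (r>0 drops 1)

4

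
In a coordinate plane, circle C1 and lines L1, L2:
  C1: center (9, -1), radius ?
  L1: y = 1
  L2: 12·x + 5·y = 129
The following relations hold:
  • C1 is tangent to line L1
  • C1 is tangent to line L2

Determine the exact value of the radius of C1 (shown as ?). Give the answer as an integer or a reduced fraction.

1. [C1‖L1]  r_C1² − 4 = 0  ⇒  r_C1 = 2 (r>0 drops 1)
2. [C1‖L2]  r_C1² − 4 = 0  ⇒  r_C1 = 2 (r>0 drops 1)

2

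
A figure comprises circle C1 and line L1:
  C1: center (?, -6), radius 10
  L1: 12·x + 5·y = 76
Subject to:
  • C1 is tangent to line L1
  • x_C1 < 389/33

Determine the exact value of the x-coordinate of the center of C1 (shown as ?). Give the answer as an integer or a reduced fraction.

1. [C1‖L1]  x_C1² − (53/3)x_C1 − 118/3 = 0  ⇒  x_C1 = -2 or 59/3
2. given x_C1 < 389/33: keep -2

-2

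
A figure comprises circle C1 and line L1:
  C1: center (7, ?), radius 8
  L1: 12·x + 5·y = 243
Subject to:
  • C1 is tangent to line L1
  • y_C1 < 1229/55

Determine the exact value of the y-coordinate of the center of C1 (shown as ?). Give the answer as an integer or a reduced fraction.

11

1. [C1‖L1]  y_C1² − (318/5)y_C1 + 2893/5 = 0  ⇒  y_C1 = 11 or 263/5
2. given y_C1 < 1229/55: keep 11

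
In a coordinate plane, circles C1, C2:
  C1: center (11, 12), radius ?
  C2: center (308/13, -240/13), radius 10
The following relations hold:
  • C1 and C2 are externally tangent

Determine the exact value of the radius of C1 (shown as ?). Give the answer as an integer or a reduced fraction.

23

1. [ext C1·C2]  r_C1² + 20r_C1 − 989 = 0  ⇒  r_C1 = 23 (r>0 drops 1)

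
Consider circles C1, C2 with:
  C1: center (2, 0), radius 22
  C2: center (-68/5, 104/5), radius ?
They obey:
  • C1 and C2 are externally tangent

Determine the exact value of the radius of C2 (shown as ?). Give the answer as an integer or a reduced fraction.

4

1. [ext C1·C2]  r_C2² + 44r_C2 − 192 = 0  ⇒  r_C2 = 4 (r>0 drops 1)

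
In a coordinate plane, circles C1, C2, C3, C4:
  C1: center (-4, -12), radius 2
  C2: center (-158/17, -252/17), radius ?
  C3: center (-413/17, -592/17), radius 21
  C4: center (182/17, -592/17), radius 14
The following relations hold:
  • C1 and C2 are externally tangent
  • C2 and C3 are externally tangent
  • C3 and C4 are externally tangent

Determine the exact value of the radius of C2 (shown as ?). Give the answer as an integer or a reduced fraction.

1. [ext C1·C2]  r_C2² + 4r_C2 − 32 = 0  ⇒  r_C2 = 4 (r>0 drops 1)
2. [ext C2·C3]  r_C2² + 42r_C2 − 184 = 0  ⇒  r_C2 = 4 (r>0 drops 1)

4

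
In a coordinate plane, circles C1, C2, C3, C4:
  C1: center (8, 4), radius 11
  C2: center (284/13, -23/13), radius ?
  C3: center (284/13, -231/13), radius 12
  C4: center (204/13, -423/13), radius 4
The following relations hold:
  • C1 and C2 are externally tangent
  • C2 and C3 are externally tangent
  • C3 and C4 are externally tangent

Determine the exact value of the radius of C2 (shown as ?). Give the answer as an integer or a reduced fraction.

1. [ext C1·C2]  r_C2² + 22r_C2 − 104 = 0  ⇒  r_C2 = 4 (r>0 drops 1)
2. [ext C2·C3]  r_C2² + 24r_C2 − 112 = 0  ⇒  r_C2 = 4 (r>0 drops 1)

4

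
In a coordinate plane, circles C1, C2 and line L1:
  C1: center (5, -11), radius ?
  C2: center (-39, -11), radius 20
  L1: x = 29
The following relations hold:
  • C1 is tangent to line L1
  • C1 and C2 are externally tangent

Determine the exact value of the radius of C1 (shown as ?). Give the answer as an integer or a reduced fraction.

24

1. [C1‖L1]  r_C1² − 576 = 0  ⇒  r_C1 = 24 (r>0 drops 1)
2. [ext C1·C2]  r_C1² + 40r_C1 − 1536 = 0  ⇒  r_C1 = 24 (r>0 drops 1)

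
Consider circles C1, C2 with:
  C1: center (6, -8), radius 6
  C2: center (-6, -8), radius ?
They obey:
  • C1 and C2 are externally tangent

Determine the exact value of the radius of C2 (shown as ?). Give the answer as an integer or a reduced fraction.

1. [ext C1·C2]  r_C2² + 12r_C2 − 108 = 0  ⇒  r_C2 = 6 (r>0 drops 1)

6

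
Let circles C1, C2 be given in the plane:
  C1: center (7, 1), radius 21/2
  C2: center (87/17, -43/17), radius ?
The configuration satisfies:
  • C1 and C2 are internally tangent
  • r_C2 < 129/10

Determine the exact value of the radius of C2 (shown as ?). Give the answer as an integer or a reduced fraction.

13/2

1. [int C1,C2]  r_C2² − 21r_C2 + 377/4 = 0  ⇒  r_C2 = 13/2 or 29/2
2. given r_C2 < 129/10: keep 13/2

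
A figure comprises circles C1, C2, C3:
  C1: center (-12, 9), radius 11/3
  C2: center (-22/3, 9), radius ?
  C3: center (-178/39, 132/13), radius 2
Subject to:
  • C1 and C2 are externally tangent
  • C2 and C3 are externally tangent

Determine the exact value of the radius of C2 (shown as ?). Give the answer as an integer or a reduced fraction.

1

1. [ext C1·C2]  r_C2² + (22/3)r_C2 − 25/3 = 0  ⇒  r_C2 = 1 (r>0 drops 1)
2. [ext C2·C3]  r_C2² + 4r_C2 − 5 = 0  ⇒  r_C2 = 1 (r>0 drops 1)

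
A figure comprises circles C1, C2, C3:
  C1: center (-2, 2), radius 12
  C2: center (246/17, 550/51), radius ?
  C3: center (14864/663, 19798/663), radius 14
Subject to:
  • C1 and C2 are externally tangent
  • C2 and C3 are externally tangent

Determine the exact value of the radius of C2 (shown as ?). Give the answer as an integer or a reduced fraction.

20/3

1. [ext C1·C2]  r_C2² + 24r_C2 − 1840/9 = 0  ⇒  r_C2 = 20/3 (r>0 drops 1)
2. [ext C2·C3]  r_C2² + 28r_C2 − 2080/9 = 0  ⇒  r_C2 = 20/3 (r>0 drops 1)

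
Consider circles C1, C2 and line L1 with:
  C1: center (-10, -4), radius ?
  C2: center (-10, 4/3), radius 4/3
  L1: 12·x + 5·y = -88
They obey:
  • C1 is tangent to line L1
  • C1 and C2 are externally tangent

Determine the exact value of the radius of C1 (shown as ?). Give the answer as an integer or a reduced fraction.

1. [C1‖L1]  r_C1² − 16 = 0  ⇒  r_C1 = 4 (r>0 drops 1)
2. [ext C1·C2]  r_C1² + (8/3)r_C1 − 80/3 = 0  ⇒  r_C1 = 4 (r>0 drops 1)

4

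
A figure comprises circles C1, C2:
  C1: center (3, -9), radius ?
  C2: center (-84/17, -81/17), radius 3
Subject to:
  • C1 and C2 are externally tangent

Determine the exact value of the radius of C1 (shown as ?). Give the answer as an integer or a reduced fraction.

1. [ext C1·C2]  r_C1² + 6r_C1 − 72 = 0  ⇒  r_C1 = 6 (r>0 drops 1)

6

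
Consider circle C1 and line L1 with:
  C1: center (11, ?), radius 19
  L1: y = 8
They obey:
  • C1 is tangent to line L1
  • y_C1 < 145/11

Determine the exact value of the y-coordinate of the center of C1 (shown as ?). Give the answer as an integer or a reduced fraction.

1. [C1‖L1]  y_C1² − 16y_C1 − 297 = 0  ⇒  y_C1 = -11 or 27
2. given y_C1 < 145/11: keep -11

-11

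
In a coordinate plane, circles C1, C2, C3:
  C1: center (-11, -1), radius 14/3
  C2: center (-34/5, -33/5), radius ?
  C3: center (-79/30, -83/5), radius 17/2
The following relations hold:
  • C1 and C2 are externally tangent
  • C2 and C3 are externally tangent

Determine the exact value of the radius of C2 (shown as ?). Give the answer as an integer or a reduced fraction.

7/3

1. [ext C1·C2]  r_C2² + (28/3)r_C2 − 245/9 = 0  ⇒  r_C2 = 7/3 (r>0 drops 1)
2. [ext C2·C3]  r_C2² + 17r_C2 − 406/9 = 0  ⇒  r_C2 = 7/3 (r>0 drops 1)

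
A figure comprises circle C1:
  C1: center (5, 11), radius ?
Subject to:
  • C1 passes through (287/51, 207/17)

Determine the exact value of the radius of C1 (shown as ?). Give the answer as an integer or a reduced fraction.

1. [C1∋P]  r_C1² − 16/9 = 0  ⇒  r_C1 = 4/3 (r>0 drops 1)

4/3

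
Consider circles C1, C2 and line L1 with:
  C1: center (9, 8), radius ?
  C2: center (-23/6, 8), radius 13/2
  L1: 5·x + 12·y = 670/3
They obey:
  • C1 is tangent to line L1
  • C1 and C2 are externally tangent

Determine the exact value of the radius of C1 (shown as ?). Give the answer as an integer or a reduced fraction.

19/3

1. [C1‖L1]  r_C1² − 361/9 = 0  ⇒  r_C1 = 19/3 (r>0 drops 1)
2. [ext C1·C2]  r_C1² + 13r_C1 − 1102/9 = 0  ⇒  r_C1 = 19/3 (r>0 drops 1)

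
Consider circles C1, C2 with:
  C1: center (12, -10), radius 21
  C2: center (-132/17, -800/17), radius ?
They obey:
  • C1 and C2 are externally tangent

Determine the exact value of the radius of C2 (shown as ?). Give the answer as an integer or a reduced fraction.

21

1. [ext C1·C2]  r_C2² + 42r_C2 − 1323 = 0  ⇒  r_C2 = 21 (r>0 drops 1)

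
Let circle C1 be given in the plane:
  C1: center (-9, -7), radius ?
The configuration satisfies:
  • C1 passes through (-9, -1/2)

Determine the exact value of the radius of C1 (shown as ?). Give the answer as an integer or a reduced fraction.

1. [C1∋P]  r_C1² − 169/4 = 0  ⇒  r_C1 = 13/2 (r>0 drops 1)

13/2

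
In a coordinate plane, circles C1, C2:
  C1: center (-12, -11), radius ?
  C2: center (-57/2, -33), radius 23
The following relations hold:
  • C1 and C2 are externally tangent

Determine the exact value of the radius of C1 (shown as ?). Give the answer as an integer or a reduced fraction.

9/2

1. [ext C1·C2]  r_C1² + 46r_C1 − 909/4 = 0  ⇒  r_C1 = 9/2 (r>0 drops 1)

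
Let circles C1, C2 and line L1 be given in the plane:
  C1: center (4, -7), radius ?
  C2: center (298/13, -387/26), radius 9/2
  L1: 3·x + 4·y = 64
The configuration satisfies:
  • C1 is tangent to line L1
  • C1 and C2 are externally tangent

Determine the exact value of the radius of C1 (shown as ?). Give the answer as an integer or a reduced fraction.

1. [C1‖L1]  r_C1² − 256 = 0  ⇒  r_C1 = 16 (r>0 drops 1)
2. [ext C1·C2]  r_C1² + 9r_C1 − 400 = 0  ⇒  r_C1 = 16 (r>0 drops 1)

16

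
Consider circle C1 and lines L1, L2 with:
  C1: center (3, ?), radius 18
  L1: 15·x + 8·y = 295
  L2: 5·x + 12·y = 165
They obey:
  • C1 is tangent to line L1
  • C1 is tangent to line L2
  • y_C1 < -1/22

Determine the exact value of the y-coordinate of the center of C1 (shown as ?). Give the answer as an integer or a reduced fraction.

1. [C1‖L1]  y_C1² − (125/2)y_C1 − 973/2 = 0  ⇒  y_C1 = -7 or 139/2
2. [C1‖L2]  y_C1² − 25y_C1 − 224 = 0  ⇒  y_C1 = -7 or 32

-7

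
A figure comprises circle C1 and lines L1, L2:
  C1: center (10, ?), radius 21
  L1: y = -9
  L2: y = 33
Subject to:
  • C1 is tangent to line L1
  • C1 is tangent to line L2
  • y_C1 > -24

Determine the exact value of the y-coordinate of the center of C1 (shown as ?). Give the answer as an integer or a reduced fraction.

12

1. [C1‖L1]  y_C1² + 18y_C1 − 360 = 0  ⇒  y_C1 = -30 or 12
2. [C1‖L2]  y_C1² − 66y_C1 + 648 = 0  ⇒  y_C1 = 12 or 54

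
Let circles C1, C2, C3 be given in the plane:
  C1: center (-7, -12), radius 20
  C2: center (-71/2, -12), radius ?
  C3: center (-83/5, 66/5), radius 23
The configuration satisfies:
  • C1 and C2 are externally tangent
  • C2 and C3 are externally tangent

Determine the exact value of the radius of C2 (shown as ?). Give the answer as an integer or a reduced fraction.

17/2

1. [ext C1·C2]  r_C2² + 40r_C2 − 1649/4 = 0  ⇒  r_C2 = 17/2 (r>0 drops 1)
2. [ext C2·C3]  r_C2² + 46r_C2 − 1853/4 = 0  ⇒  r_C2 = 17/2 (r>0 drops 1)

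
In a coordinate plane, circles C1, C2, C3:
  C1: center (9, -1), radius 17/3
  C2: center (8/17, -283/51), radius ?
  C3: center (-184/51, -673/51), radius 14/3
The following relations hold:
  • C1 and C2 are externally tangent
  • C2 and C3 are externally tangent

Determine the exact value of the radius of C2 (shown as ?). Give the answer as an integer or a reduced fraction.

4

1. [ext C1·C2]  r_C2² + (34/3)r_C2 − 184/3 = 0  ⇒  r_C2 = 4 (r>0 drops 1)
2. [ext C2·C3]  r_C2² + (28/3)r_C2 − 160/3 = 0  ⇒  r_C2 = 4 (r>0 drops 1)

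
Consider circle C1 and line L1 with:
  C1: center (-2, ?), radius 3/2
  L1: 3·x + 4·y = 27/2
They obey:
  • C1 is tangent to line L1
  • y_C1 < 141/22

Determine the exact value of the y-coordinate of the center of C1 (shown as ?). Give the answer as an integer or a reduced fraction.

1. [C1‖L1]  y_C1² − (39/4)y_C1 + 81/4 = 0  ⇒  y_C1 = 3 or 27/4
2. given y_C1 < 141/22: keep 3

3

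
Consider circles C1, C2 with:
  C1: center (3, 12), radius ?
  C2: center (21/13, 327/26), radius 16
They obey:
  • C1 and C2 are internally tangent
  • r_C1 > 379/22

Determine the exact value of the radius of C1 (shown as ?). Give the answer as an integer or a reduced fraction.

1. [int C1,C2]  r_C1² − 32r_C1 + 1015/4 = 0  ⇒  r_C1 = 29/2 or 35/2
2. given r_C1 > 379/22: keep 35/2

35/2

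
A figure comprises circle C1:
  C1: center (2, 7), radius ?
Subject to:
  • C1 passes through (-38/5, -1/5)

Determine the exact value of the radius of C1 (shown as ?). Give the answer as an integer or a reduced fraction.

12

1. [C1∋P]  r_C1² − 144 = 0  ⇒  r_C1 = 12 (r>0 drops 1)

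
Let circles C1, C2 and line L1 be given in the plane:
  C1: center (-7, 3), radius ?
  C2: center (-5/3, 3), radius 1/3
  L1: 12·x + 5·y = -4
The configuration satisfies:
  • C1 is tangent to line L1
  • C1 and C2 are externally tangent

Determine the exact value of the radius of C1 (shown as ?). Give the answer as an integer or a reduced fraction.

1. [C1‖L1]  r_C1² − 25 = 0  ⇒  r_C1 = 5 (r>0 drops 1)
2. [ext C1·C2]  r_C1² + (2/3)r_C1 − 85/3 = 0  ⇒  r_C1 = 5 (r>0 drops 1)

5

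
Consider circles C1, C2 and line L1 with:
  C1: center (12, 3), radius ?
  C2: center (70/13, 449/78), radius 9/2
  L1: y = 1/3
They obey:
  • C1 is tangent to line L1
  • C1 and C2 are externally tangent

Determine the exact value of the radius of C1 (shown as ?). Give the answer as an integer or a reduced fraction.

8/3

1. [C1‖L1]  r_C1² − 64/9 = 0  ⇒  r_C1 = 8/3 (r>0 drops 1)
2. [ext C1·C2]  r_C1² + 9r_C1 − 280/9 = 0  ⇒  r_C1 = 8/3 (r>0 drops 1)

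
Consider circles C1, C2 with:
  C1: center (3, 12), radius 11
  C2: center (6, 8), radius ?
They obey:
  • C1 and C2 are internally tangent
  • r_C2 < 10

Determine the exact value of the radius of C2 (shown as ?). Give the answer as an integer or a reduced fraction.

1. [int C1,C2]  r_C2² − 22r_C2 + 96 = 0  ⇒  r_C2 = 6 or 16
2. given r_C2 < 10: keep 6

6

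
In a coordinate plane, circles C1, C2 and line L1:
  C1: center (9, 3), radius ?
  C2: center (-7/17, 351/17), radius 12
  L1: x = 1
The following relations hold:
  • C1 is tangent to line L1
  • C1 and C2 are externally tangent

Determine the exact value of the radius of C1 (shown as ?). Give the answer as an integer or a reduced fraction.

8

1. [C1‖L1]  r_C1² − 64 = 0  ⇒  r_C1 = 8 (r>0 drops 1)
2. [ext C1·C2]  r_C1² + 24r_C1 − 256 = 0  ⇒  r_C1 = 8 (r>0 drops 1)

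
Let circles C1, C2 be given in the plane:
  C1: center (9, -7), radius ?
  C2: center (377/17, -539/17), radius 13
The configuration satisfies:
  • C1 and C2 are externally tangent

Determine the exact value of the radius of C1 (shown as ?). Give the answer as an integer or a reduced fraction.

1. [ext C1·C2]  r_C1² + 26r_C1 − 615 = 0  ⇒  r_C1 = 15 (r>0 drops 1)

15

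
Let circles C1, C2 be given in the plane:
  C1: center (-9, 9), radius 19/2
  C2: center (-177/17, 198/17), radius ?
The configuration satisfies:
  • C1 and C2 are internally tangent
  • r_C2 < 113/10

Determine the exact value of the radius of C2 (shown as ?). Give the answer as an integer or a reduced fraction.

13/2

1. [int C1,C2]  r_C2² − 19r_C2 + 325/4 = 0  ⇒  r_C2 = 13/2 or 25/2
2. given r_C2 < 113/10: keep 13/2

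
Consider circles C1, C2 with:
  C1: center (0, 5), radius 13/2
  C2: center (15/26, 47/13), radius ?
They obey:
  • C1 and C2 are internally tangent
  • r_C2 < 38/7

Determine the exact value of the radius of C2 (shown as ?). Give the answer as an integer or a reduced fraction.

1. [int C1,C2]  r_C2² − 13r_C2 + 40 = 0  ⇒  r_C2 = 5 or 8
2. given r_C2 < 38/7: keep 5

5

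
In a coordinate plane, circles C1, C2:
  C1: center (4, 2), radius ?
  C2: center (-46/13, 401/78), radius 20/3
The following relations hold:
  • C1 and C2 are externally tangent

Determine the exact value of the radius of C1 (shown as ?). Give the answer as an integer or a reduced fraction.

1. [ext C1·C2]  r_C1² + (40/3)r_C1 − 89/4 = 0  ⇒  r_C1 = 3/2 (r>0 drops 1)

3/2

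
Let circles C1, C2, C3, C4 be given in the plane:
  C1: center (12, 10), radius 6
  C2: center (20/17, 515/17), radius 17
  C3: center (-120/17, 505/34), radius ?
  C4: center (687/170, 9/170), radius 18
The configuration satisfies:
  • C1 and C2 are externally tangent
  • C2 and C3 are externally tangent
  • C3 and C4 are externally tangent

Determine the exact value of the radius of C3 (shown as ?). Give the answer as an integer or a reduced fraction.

1. [ext C2·C3]  r_C3² + 34r_C3 − 69/4 = 0  ⇒  r_C3 = 1/2 (r>0 drops 1)
2. [ext C3·C4]  r_C3² + 36r_C3 − 73/4 = 0  ⇒  r_C3 = 1/2 (r>0 drops 1)

1/2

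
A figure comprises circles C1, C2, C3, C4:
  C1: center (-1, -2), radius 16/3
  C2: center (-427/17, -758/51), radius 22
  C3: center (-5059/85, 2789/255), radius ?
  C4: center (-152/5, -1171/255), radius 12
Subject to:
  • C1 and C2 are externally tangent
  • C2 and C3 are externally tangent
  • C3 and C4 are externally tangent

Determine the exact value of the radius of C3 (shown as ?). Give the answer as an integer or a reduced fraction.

1. [ext C2·C3]  r_C3² + 44r_C3 − 1365 = 0  ⇒  r_C3 = 21 (r>0 drops 1)
2. [ext C3·C4]  r_C3² + 24r_C3 − 945 = 0  ⇒  r_C3 = 21 (r>0 drops 1)

21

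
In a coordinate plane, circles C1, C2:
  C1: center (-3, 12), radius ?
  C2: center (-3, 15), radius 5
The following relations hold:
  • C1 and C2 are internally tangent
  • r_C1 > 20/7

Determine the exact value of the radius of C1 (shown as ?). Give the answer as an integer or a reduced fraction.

8

1. [int C1,C2]  r_C1² − 10r_C1 + 16 = 0  ⇒  r_C1 = 2 or 8
2. given r_C1 > 20/7: keep 8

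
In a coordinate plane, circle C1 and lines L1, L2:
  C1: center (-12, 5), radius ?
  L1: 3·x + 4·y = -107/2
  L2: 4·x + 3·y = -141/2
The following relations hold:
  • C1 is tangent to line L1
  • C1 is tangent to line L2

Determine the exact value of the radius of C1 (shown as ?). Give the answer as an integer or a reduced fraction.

15/2

1. [C1‖L1]  r_C1² − 225/4 = 0  ⇒  r_C1 = 15/2 (r>0 drops 1)
2. [C1‖L2]  r_C1² − 225/4 = 0  ⇒  r_C1 = 15/2 (r>0 drops 1)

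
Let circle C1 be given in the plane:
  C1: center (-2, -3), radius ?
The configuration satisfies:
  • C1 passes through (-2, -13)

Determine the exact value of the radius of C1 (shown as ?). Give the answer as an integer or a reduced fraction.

1. [C1∋P]  r_C1² − 100 = 0  ⇒  r_C1 = 10 (r>0 drops 1)

10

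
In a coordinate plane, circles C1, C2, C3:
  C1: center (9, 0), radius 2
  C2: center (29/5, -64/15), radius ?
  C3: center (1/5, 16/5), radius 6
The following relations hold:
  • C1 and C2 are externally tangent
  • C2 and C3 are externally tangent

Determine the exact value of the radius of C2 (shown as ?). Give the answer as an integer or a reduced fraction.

1. [ext C1·C2]  r_C2² + 4r_C2 − 220/9 = 0  ⇒  r_C2 = 10/3 (r>0 drops 1)
2. [ext C2·C3]  r_C2² + 12r_C2 − 460/9 = 0  ⇒  r_C2 = 10/3 (r>0 drops 1)

10/3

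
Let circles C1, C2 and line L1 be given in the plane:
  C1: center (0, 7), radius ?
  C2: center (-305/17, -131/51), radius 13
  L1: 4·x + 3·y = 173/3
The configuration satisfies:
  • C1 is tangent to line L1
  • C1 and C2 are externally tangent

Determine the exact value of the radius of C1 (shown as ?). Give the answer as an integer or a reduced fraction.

22/3

1. [C1‖L1]  r_C1² − 484/9 = 0  ⇒  r_C1 = 22/3 (r>0 drops 1)
2. [ext C1·C2]  r_C1² + 26r_C1 − 2200/9 = 0  ⇒  r_C1 = 22/3 (r>0 drops 1)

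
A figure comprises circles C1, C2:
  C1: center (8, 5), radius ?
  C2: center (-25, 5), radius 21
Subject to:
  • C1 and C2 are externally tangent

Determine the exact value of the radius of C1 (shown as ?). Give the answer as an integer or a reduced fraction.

12

1. [ext C1·C2]  r_C1² + 42r_C1 − 648 = 0  ⇒  r_C1 = 12 (r>0 drops 1)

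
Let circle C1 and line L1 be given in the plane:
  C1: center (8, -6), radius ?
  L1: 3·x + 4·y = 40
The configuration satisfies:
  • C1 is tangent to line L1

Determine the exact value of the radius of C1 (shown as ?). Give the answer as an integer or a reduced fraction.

8

1. [C1‖L1]  r_C1² − 64 = 0  ⇒  r_C1 = 8 (r>0 drops 1)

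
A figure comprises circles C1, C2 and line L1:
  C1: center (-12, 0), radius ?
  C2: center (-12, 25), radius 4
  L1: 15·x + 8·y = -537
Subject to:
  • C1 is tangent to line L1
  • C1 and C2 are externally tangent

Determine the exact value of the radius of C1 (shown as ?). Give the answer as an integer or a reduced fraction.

21

1. [C1‖L1]  r_C1² − 441 = 0  ⇒  r_C1 = 21 (r>0 drops 1)
2. [ext C1·C2]  r_C1² + 8r_C1 − 609 = 0  ⇒  r_C1 = 21 (r>0 drops 1)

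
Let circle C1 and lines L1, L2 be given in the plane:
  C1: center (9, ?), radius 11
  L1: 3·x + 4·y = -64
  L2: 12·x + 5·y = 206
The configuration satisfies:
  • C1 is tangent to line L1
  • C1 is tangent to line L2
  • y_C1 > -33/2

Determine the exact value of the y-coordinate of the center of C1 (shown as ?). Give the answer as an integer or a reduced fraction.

1. [C1‖L1]  y_C1² + (91/2)y_C1 + 657/2 = 0  ⇒  y_C1 = -73/2 or -9
2. [C1‖L2]  y_C1² − (196/5)y_C1 − 2169/5 = 0  ⇒  y_C1 = -9 or 241/5

-9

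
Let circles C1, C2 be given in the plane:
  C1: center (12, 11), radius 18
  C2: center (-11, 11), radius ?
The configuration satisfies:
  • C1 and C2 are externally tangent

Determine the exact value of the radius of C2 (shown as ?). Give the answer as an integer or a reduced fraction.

1. [ext C1·C2]  r_C2² + 36r_C2 − 205 = 0  ⇒  r_C2 = 5 (r>0 drops 1)

5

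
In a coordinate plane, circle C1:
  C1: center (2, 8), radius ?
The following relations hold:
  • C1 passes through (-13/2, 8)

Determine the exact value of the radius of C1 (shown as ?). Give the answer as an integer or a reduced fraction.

17/2

1. [C1∋P]  r_C1² − 289/4 = 0  ⇒  r_C1 = 17/2 (r>0 drops 1)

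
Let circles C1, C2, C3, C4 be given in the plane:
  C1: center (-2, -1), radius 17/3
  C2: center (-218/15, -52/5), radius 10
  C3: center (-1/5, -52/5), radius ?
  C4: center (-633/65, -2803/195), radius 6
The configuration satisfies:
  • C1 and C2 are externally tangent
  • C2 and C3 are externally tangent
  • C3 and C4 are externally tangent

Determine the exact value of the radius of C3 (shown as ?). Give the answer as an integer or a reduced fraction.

1. [ext C2·C3]  r_C3² + 20r_C3 − 949/9 = 0  ⇒  r_C3 = 13/3 (r>0 drops 1)
2. [ext C3·C4]  r_C3² + 12r_C3 − 637/9 = 0  ⇒  r_C3 = 13/3 (r>0 drops 1)

13/3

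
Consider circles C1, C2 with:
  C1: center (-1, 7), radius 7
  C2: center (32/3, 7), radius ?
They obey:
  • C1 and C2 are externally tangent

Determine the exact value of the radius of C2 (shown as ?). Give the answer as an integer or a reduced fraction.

1. [ext C1·C2]  r_C2² + 14r_C2 − 784/9 = 0  ⇒  r_C2 = 14/3 (r>0 drops 1)

14/3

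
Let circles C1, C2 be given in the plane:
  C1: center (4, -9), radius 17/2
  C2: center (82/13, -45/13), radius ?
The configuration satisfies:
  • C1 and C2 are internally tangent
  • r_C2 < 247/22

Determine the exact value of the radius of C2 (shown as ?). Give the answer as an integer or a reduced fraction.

1. [int C1,C2]  r_C2² − 17r_C2 + 145/4 = 0  ⇒  r_C2 = 5/2 or 29/2
2. given r_C2 < 247/22: keep 5/2

5/2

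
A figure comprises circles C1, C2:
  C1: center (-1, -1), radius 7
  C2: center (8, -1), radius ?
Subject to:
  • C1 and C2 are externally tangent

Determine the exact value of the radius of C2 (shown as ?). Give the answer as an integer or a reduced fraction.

2

1. [ext C1·C2]  r_C2² + 14r_C2 − 32 = 0  ⇒  r_C2 = 2 (r>0 drops 1)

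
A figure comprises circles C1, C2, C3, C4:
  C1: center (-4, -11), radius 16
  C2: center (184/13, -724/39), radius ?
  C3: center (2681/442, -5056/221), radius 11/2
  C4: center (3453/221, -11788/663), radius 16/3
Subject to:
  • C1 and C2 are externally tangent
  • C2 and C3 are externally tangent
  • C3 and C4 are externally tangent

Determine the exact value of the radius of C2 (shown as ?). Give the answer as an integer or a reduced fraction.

11/3

1. [ext C1·C2]  r_C2² + 32r_C2 − 1177/9 = 0  ⇒  r_C2 = 11/3 (r>0 drops 1)
2. [ext C2·C3]  r_C2² + 11r_C2 − 484/9 = 0  ⇒  r_C2 = 11/3 (r>0 drops 1)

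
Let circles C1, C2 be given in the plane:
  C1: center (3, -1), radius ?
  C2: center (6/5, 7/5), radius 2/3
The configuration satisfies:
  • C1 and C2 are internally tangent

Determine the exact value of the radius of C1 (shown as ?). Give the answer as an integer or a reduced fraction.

1. [int C1,C2]  r_C1² − (4/3)r_C1 − 77/9 = 0  ⇒  r_C1 = 11/3 (r>0 drops 1)

11/3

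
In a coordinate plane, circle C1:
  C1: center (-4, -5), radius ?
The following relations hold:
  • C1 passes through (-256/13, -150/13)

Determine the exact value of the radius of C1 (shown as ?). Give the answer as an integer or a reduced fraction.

1. [C1∋P]  r_C1² − 289 = 0  ⇒  r_C1 = 17 (r>0 drops 1)

17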